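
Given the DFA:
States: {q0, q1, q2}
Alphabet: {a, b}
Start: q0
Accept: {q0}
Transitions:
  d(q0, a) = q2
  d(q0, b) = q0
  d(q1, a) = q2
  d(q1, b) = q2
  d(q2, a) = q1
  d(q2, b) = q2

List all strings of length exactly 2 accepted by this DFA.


All strings of length 2: 4 total
Accepted: 1

"bb"


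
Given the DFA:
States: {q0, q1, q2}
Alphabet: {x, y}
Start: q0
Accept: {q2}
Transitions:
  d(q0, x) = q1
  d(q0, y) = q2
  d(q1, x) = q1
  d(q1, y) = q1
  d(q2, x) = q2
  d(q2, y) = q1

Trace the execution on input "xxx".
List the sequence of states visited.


Input: xxx
d(q0, x) = q1
d(q1, x) = q1
d(q1, x) = q1


q0 -> q1 -> q1 -> q1


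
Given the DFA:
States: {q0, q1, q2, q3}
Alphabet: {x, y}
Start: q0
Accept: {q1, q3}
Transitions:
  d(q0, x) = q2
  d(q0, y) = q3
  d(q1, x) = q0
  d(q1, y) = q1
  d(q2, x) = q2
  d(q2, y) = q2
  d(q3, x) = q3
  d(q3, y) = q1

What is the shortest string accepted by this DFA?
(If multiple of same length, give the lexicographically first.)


BFS by string length (lex-first path to each state shown):
  len 0: q0<-""
  len 1: q2<-"x", q3<-"y"
Found accept state at length 1.

"y"


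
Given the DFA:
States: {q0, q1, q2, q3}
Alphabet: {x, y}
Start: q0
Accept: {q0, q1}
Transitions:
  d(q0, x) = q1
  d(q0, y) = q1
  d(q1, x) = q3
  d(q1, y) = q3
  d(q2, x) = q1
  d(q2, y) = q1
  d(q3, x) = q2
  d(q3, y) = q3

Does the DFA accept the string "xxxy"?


Trace: q0 -> q1 -> q3 -> q2 -> q1
Final state: q1
Accept states: {q0, q1}

Yes, accepted (final state q1 is an accept state)


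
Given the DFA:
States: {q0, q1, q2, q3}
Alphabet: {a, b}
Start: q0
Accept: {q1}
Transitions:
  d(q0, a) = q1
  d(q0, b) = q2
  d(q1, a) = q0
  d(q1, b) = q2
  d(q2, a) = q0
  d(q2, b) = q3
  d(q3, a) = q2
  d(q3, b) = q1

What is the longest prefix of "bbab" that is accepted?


Run the DFA, marking each prefix where the state is accepting:
  "" -> q0 [reject]
  "b" -> q2 [reject]
  "bb" -> q3 [reject]
  "bba" -> q2 [reject]
  "bbab" -> q3 [reject]

No prefix is accepted


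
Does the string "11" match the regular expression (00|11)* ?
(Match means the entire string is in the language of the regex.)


|string| = 2; first = '1'; last = '1'

Yes, "11" matches (00|11)*


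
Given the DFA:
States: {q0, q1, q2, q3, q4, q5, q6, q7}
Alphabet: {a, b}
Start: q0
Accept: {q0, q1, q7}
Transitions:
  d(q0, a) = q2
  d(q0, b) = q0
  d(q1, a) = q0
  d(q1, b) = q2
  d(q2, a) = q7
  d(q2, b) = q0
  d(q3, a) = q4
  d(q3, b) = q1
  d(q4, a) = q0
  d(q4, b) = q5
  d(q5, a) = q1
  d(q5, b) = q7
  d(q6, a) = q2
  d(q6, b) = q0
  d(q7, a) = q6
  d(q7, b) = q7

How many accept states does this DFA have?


Accept states listed: {q0, q1, q7}
Counting: q0(1) q1(2) q7(3)

3


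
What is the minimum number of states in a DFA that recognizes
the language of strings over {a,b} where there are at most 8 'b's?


States: count = 0, 1, ..., 8 (all accepting; 9 states), plus a dead state for count > 8.
Total: 9 + 1 = 10.

10


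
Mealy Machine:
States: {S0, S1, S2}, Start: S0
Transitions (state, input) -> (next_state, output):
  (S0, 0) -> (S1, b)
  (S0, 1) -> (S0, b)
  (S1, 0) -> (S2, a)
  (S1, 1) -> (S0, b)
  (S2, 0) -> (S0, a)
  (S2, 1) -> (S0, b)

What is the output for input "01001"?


Step-by-step:
  (S0, 0) -> (S1, b)
  (S1, 1) -> (S0, b)
  (S0, 0) -> (S1, b)
  (S1, 0) -> (S2, a)
  (S2, 1) -> (S0, b)

"bbbab"


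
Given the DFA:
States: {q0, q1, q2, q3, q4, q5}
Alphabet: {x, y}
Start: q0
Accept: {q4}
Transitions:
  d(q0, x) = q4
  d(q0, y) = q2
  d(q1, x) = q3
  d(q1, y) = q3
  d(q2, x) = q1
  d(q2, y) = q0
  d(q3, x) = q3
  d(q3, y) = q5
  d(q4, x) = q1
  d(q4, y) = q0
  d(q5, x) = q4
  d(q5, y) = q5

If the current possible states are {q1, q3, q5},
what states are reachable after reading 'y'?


Apply transition on 'y' from each current state:
  d(q1, y) = q3
  d(q3, y) = q5
  d(q5, y) = q5

{q3, q5}


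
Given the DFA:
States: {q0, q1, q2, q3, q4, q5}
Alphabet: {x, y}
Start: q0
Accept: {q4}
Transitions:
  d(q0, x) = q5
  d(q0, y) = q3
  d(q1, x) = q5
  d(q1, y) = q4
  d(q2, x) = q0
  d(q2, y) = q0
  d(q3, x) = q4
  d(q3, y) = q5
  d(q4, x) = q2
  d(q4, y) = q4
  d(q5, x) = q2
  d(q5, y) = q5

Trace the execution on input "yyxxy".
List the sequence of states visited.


Input: yyxxy
d(q0, y) = q3
d(q3, y) = q5
d(q5, x) = q2
d(q2, x) = q0
d(q0, y) = q3


q0 -> q3 -> q5 -> q2 -> q0 -> q3


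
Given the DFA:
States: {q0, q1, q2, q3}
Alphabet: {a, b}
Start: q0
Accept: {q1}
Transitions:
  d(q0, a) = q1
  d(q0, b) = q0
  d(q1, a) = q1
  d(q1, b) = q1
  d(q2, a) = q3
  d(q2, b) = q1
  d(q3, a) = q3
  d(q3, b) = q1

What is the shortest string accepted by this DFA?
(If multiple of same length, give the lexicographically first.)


BFS by string length (lex-first path to each state shown):
  len 0: q0<-""
  len 1: q0<-"b", q1<-"a"
Found accept state at length 1.

"a"


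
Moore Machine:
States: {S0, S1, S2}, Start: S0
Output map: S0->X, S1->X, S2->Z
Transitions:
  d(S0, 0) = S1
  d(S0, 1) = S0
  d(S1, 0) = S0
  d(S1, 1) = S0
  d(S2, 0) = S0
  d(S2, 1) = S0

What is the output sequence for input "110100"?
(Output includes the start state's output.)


Start: S0 (output X)
  --1--> S0 (output X)
  --1--> S0 (output X)
  --0--> S1 (output X)
  --1--> S0 (output X)
  --0--> S1 (output X)
  --0--> S0 (output X)

"XXXXXXX"


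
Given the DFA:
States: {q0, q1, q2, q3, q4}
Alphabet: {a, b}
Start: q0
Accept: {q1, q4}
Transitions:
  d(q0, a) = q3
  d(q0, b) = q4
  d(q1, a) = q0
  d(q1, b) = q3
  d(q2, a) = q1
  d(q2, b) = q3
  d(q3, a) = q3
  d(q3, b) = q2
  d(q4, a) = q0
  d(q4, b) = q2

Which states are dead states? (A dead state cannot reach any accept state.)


Forward reachability from each state:
  q0 -> reaches accept state q1 (live)
  q1 -> reaches accept state q1 (live)
  q2 -> reaches accept state q1 (live)
  q3 -> reaches accept state q1 (live)
  q4 -> reaches accept state q1 (live)

None (all states can reach an accept state)


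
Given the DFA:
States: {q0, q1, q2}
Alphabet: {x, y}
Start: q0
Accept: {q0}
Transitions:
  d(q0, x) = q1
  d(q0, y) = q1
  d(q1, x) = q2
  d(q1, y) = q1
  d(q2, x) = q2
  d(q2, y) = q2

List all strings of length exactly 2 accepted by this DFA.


All strings of length 2: 4 total
Accepted: 0

None


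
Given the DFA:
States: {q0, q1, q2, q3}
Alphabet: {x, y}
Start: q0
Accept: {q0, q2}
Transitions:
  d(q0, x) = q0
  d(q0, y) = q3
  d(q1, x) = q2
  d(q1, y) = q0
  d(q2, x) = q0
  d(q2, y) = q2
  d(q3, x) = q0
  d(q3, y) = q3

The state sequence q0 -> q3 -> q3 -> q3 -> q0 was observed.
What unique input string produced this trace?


Trace back each transition to find the symbol:
  q0 --[y]--> q3
  q3 --[y]--> q3
  q3 --[y]--> q3
  q3 --[x]--> q0

"yyyx"


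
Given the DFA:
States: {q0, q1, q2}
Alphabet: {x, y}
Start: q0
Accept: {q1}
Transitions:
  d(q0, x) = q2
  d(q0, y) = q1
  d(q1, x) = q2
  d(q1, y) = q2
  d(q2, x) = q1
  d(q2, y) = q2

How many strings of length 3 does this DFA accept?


Enumerating all length-3 strings:
  "xxx" -> q2 [reject]
  "xxy" -> q2 [reject]
  "xyx" -> q1 [accept]
  "xyy" -> q2 [reject]
  "yxx" -> q1 [accept]
  "yxy" -> q2 [reject]
  "yyx" -> q1 [accept]
  "yyy" -> q2 [reject]

3 out of 8


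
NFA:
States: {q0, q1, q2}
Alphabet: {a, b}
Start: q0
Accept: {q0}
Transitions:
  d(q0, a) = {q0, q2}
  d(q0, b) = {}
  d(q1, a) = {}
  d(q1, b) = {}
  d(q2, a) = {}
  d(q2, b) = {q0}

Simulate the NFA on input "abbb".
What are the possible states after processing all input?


Start: {q0}
  --a--> {q0, q2}
  --b--> {q0}
  --b--> {}
  --b--> {}

{} (empty set, no valid transitions)


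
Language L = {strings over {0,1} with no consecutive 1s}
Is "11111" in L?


'11' occurs at index 0

No, "11111" is not in L


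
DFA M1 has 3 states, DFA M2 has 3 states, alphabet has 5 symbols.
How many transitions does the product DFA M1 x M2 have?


Product DFA has 3 * 3 = 9 states.
Each has 5 transitions: 9 * 5 = 45

45


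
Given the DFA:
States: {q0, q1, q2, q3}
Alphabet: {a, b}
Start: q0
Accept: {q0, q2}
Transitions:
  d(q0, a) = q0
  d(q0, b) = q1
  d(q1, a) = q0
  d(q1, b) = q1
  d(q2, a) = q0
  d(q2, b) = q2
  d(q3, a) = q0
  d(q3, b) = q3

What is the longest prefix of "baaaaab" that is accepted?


Run the DFA, marking each prefix where the state is accepting:
  "" -> q0 [accept]
  "b" -> q1 [reject]
  "ba" -> q0 [accept]
  "baa" -> q0 [accept]
  "baaa" -> q0 [accept]
  "baaaa" -> q0 [accept]
  "baaaaa" -> q0 [accept]
  "baaaaab" -> q1 [reject]

"baaaaa"


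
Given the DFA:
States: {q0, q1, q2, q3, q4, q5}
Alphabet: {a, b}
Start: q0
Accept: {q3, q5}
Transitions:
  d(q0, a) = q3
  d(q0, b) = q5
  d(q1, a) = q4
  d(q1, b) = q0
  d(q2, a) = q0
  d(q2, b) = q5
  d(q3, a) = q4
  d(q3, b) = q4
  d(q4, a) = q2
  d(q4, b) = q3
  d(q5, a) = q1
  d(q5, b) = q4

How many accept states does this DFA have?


Accept states listed: {q3, q5}
Counting: q3(1) q5(2)

2


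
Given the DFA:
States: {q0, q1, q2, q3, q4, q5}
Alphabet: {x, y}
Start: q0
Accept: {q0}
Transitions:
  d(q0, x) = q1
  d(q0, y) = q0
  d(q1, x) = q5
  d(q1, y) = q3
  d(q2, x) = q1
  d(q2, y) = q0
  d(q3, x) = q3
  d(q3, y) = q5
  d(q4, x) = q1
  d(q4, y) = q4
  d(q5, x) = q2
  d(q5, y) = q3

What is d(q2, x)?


Looking up transition d(q2, x)

q1


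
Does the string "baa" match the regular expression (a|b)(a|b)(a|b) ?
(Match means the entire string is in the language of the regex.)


|string| = 3; first = 'b'; last = 'a'

Yes, "baa" matches (a|b)(a|b)(a|b)


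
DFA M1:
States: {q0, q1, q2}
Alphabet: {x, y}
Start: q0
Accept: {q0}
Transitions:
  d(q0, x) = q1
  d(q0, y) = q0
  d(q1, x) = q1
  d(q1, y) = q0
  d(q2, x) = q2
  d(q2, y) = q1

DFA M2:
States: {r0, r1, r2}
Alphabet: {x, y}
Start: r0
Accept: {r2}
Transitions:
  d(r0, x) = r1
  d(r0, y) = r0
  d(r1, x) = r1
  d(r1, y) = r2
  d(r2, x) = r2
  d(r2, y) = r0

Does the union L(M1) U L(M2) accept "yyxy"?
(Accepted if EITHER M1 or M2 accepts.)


M1: final=q0 accepted=True
M2: final=r2 accepted=True

Yes, union accepts


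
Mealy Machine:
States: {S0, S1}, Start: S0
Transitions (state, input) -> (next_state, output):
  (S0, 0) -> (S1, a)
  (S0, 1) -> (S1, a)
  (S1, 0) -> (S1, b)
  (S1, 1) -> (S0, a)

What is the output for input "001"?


Step-by-step:
  (S0, 0) -> (S1, a)
  (S1, 0) -> (S1, b)
  (S1, 1) -> (S0, a)

"aba"


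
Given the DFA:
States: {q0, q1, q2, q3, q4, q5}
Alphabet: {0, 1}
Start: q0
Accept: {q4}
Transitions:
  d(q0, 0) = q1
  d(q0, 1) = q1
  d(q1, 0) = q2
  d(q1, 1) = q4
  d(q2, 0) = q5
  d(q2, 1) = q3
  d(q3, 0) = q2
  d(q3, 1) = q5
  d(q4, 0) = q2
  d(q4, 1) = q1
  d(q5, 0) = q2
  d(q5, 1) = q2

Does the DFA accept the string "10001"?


Trace: q0 -> q1 -> q2 -> q5 -> q2 -> q3
Final state: q3
Accept states: {q4}

No, rejected (final state q3 is not an accept state)


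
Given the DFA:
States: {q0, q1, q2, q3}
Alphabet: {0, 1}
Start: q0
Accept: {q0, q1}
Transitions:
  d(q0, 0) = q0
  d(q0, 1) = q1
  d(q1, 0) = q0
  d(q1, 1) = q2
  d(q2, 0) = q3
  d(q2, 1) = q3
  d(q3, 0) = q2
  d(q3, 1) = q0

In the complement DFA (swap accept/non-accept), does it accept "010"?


Trace: q0 -> q0 -> q1 -> q0
Final: q0
Original accept: {q0, q1}
Complement: q0 is in original accept

No, complement rejects (original accepts)


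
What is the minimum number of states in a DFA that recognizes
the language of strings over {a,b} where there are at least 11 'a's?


States: count = 0, 1, ..., 10, and a final '>= 11' state.
Total: 11 + 1 = 12. Accept = '>= 11' state.

12


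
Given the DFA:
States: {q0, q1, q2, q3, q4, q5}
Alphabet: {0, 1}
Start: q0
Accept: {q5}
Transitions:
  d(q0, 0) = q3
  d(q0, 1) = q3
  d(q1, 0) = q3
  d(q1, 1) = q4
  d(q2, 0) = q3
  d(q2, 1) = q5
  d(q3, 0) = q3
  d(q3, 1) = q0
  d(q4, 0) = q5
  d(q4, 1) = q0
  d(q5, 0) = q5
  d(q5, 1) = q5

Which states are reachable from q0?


BFS from q0:
  layer 0: {q0}
  layer 1: {q3}

{q0, q3}


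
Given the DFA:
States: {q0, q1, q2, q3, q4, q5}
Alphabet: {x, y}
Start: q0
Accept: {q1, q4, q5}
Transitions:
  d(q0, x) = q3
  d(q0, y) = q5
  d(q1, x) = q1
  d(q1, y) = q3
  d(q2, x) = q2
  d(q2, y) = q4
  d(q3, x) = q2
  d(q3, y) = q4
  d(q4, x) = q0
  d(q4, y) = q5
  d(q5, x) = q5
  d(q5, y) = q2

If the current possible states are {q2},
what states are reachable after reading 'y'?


Apply transition on 'y' from each current state:
  d(q2, y) = q4

{q4}


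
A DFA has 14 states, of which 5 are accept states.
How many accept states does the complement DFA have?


Complement swaps accept and non-accept states.
14 - 5 = 9

9


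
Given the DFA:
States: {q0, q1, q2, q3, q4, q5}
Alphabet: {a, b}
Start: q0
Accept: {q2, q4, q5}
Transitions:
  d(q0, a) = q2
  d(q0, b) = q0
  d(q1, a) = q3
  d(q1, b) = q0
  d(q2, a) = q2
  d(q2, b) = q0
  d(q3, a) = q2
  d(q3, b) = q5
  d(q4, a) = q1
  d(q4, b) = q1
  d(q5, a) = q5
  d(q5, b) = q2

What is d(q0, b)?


Looking up transition d(q0, b)

q0


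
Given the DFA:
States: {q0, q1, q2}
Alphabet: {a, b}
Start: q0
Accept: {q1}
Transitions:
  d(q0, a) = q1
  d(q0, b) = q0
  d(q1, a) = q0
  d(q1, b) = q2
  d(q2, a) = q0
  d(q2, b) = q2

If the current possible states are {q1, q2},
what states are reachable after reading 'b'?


Apply transition on 'b' from each current state:
  d(q1, b) = q2
  d(q2, b) = q2

{q2}


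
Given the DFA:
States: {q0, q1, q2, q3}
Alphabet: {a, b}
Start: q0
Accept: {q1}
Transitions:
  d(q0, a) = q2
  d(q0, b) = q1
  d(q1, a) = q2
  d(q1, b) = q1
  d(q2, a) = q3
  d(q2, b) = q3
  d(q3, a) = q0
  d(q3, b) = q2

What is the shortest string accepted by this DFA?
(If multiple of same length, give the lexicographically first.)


BFS by string length (lex-first path to each state shown):
  len 0: q0<-""
  len 1: q1<-"b", q2<-"a"
Found accept state at length 1.

"b"


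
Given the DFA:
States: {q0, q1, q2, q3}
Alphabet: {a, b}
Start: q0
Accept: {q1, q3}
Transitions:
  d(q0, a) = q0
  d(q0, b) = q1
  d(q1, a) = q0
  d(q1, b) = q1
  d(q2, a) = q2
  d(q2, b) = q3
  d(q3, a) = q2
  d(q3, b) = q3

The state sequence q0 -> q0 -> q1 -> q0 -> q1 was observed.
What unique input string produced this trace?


Trace back each transition to find the symbol:
  q0 --[a]--> q0
  q0 --[b]--> q1
  q1 --[a]--> q0
  q0 --[b]--> q1

"abab"


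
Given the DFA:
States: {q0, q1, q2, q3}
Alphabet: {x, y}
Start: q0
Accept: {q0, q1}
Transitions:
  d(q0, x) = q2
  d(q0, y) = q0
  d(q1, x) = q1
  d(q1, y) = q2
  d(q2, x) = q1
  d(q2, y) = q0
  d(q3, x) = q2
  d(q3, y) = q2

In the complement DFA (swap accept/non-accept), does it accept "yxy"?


Trace: q0 -> q0 -> q2 -> q0
Final: q0
Original accept: {q0, q1}
Complement: q0 is in original accept

No, complement rejects (original accepts)


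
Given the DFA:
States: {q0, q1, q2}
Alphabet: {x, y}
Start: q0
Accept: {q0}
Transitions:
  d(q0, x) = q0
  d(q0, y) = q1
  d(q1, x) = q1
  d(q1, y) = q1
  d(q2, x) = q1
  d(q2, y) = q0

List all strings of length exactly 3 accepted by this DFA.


All strings of length 3: 8 total
Accepted: 1

"xxx"


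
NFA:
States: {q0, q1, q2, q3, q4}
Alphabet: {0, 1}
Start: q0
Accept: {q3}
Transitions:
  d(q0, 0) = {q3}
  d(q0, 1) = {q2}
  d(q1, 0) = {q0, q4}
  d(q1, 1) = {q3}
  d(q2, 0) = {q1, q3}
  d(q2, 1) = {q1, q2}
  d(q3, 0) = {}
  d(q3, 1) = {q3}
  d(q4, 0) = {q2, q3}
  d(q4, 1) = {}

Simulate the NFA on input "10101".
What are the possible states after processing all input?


Start: {q0}
  --1--> {q2}
  --0--> {q1, q3}
  --1--> {q3}
  --0--> {}
  --1--> {}

{} (empty set, no valid transitions)


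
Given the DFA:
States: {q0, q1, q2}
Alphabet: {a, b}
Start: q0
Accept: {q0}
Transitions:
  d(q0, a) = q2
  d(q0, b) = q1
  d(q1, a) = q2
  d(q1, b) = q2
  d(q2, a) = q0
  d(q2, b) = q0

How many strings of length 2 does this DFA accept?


Enumerating all length-2 strings:
  "aa" -> q0 [accept]
  "ab" -> q0 [accept]
  "ba" -> q2 [reject]
  "bb" -> q2 [reject]

2 out of 4


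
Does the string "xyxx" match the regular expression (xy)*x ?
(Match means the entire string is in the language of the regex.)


|string| = 4; first = 'x'; last = 'x'

No, "xyxx" does not match (xy)*x


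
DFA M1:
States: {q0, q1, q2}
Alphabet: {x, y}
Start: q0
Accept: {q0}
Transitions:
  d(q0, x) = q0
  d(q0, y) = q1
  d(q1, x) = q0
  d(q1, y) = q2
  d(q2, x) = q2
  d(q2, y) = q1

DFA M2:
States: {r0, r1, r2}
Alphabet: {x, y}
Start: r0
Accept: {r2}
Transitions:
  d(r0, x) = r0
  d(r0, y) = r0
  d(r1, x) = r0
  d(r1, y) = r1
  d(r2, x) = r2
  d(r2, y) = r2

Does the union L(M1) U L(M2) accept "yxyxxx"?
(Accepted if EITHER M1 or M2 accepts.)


M1: final=q0 accepted=True
M2: final=r0 accepted=False

Yes, union accepts


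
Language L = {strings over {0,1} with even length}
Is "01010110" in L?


length = 8; 8 mod 2 = 0

Yes, "01010110" is in L


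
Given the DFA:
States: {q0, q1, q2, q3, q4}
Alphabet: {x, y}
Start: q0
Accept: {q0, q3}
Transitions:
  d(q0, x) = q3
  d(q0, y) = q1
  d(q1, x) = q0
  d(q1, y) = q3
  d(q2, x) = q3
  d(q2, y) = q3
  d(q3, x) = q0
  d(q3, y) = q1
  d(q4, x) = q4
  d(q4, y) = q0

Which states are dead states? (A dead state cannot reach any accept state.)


Forward reachability from each state:
  q0 -> reaches accept state q0 (live)
  q1 -> reaches accept state q0 (live)
  q2 -> reaches accept state q0 (live)
  q3 -> reaches accept state q0 (live)
  q4 -> reaches accept state q0 (live)

None (all states can reach an accept state)


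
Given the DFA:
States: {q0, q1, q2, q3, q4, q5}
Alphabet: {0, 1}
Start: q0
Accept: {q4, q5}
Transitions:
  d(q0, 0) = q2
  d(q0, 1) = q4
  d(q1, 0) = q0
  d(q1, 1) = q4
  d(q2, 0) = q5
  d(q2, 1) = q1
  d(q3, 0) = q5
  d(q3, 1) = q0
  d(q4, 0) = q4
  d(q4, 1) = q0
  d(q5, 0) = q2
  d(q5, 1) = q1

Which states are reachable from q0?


BFS from q0:
  layer 0: {q0}
  layer 1: {q2, q4}
  layer 2: {q1, q5}

{q0, q1, q2, q4, q5}


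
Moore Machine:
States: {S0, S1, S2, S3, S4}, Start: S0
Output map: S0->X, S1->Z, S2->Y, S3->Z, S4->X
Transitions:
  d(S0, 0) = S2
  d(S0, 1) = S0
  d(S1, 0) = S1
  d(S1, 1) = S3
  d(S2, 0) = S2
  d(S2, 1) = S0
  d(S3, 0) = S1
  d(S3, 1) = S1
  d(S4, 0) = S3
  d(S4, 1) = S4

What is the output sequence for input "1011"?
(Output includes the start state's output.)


Start: S0 (output X)
  --1--> S0 (output X)
  --0--> S2 (output Y)
  --1--> S0 (output X)
  --1--> S0 (output X)

"XXYXX"


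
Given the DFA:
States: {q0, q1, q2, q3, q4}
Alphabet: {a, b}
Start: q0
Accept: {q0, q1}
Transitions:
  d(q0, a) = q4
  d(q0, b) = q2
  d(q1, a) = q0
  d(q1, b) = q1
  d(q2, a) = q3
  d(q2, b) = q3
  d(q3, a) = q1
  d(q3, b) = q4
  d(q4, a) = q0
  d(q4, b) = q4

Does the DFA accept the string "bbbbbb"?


Trace: q0 -> q2 -> q3 -> q4 -> q4 -> q4 -> q4
Final state: q4
Accept states: {q0, q1}

No, rejected (final state q4 is not an accept state)


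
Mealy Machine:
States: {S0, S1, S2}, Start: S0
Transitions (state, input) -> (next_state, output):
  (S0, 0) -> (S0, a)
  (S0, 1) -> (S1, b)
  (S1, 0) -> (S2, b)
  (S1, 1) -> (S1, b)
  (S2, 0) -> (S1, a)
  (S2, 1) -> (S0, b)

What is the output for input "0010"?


Step-by-step:
  (S0, 0) -> (S0, a)
  (S0, 0) -> (S0, a)
  (S0, 1) -> (S1, b)
  (S1, 0) -> (S2, b)

"aabb"


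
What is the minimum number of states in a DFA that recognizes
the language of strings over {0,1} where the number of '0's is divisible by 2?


States track (count of '0') mod 2.
Need 2 states: one per remainder 0..1; accept = remainder 0.

2


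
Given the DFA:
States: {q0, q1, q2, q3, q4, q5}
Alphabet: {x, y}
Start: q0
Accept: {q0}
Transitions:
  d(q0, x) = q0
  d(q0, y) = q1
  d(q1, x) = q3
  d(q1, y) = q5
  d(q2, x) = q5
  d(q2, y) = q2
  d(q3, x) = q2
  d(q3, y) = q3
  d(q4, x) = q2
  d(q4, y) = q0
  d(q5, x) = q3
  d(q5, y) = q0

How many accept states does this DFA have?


Accept states listed: {q0}
Counting: q0(1)

1


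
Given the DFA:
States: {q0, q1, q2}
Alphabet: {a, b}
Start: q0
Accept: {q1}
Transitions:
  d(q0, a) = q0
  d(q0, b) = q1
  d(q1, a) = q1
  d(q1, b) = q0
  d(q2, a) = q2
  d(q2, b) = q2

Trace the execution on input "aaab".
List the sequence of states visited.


Input: aaab
d(q0, a) = q0
d(q0, a) = q0
d(q0, a) = q0
d(q0, b) = q1


q0 -> q0 -> q0 -> q0 -> q1


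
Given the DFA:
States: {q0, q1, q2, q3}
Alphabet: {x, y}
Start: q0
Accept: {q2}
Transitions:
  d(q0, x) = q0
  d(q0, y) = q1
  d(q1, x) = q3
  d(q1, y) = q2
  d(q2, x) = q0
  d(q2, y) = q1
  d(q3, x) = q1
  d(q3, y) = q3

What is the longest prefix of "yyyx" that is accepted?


Run the DFA, marking each prefix where the state is accepting:
  "" -> q0 [reject]
  "y" -> q1 [reject]
  "yy" -> q2 [accept]
  "yyy" -> q1 [reject]
  "yyyx" -> q3 [reject]

"yy"


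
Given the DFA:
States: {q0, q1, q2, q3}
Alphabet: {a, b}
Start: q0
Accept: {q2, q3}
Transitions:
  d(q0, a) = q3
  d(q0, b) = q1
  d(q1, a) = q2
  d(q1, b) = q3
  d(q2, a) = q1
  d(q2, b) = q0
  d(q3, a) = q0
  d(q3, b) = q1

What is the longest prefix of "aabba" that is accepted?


Run the DFA, marking each prefix where the state is accepting:
  "" -> q0 [reject]
  "a" -> q3 [accept]
  "aa" -> q0 [reject]
  "aab" -> q1 [reject]
  "aabb" -> q3 [accept]
  "aabba" -> q0 [reject]

"aabb"


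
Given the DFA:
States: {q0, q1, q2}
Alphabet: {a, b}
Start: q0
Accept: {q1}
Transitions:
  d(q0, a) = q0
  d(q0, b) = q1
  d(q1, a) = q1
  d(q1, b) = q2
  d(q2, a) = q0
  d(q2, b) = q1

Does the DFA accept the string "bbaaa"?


Trace: q0 -> q1 -> q2 -> q0 -> q0 -> q0
Final state: q0
Accept states: {q1}

No, rejected (final state q0 is not an accept state)


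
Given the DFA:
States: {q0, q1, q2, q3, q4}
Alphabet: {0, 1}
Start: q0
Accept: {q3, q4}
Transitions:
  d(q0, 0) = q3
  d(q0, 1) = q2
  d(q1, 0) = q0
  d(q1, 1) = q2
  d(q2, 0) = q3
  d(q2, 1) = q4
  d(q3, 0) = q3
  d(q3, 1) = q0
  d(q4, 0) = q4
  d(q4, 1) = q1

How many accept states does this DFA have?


Accept states listed: {q3, q4}
Counting: q3(1) q4(2)

2


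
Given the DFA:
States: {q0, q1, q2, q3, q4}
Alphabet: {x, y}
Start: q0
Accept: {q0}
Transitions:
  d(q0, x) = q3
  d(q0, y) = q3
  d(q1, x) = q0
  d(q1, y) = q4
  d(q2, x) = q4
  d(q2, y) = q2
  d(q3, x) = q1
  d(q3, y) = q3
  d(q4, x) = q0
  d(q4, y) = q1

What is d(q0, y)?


Looking up transition d(q0, y)

q3


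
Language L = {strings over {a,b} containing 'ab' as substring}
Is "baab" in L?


'ab' occurs at index 2

Yes, "baab" is in L


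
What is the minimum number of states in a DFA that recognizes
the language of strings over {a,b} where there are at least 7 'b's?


States: count = 0, 1, ..., 6, and a final '>= 7' state.
Total: 7 + 1 = 8. Accept = '>= 7' state.

8


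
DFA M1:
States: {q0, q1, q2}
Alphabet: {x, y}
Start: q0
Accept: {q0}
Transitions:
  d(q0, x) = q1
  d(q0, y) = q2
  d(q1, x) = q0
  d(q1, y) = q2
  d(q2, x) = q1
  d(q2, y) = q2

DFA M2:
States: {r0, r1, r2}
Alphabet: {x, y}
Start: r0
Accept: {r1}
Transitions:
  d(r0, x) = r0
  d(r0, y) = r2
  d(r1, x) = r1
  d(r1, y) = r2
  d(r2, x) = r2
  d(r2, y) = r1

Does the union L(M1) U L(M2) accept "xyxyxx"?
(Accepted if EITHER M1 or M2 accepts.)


M1: final=q0 accepted=True
M2: final=r1 accepted=True

Yes, union accepts


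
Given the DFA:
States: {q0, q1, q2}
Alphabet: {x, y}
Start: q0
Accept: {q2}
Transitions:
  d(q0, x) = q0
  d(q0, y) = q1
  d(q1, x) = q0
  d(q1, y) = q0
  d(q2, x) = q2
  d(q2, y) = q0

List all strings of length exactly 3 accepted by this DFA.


All strings of length 3: 8 total
Accepted: 0

None


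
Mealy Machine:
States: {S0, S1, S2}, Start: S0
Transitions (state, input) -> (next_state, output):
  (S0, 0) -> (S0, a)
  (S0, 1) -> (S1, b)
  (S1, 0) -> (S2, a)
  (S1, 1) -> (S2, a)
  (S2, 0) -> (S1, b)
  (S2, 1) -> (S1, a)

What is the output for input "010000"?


Step-by-step:
  (S0, 0) -> (S0, a)
  (S0, 1) -> (S1, b)
  (S1, 0) -> (S2, a)
  (S2, 0) -> (S1, b)
  (S1, 0) -> (S2, a)
  (S2, 0) -> (S1, b)

"ababab"


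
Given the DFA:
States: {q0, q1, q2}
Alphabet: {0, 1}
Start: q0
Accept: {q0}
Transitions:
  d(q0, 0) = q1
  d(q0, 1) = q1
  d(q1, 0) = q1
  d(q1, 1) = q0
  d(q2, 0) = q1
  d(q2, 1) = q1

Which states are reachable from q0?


BFS from q0:
  layer 0: {q0}
  layer 1: {q1}

{q0, q1}


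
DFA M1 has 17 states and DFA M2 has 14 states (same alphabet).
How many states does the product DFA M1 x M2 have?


Product construction pairs every M1 state with every M2 state.
17 * 14 = 238

238


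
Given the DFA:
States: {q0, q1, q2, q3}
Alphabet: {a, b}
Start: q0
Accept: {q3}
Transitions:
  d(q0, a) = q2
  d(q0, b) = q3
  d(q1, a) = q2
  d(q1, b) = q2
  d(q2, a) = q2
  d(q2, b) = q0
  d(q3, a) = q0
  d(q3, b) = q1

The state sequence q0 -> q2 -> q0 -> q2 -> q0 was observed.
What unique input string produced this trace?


Trace back each transition to find the symbol:
  q0 --[a]--> q2
  q2 --[b]--> q0
  q0 --[a]--> q2
  q2 --[b]--> q0

"abab"


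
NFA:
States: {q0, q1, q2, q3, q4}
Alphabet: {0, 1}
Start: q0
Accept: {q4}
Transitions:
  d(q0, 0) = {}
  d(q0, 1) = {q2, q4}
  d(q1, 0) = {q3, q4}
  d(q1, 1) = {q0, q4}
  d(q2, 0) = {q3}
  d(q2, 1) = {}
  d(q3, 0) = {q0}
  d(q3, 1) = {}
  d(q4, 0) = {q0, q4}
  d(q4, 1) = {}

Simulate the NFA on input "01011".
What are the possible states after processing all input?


Start: {q0}
  --0--> {}
  --1--> {}
  --0--> {}
  --1--> {}
  --1--> {}

{} (empty set, no valid transitions)


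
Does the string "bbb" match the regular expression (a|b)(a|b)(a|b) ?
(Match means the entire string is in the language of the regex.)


|string| = 3; first = 'b'; last = 'b'

Yes, "bbb" matches (a|b)(a|b)(a|b)


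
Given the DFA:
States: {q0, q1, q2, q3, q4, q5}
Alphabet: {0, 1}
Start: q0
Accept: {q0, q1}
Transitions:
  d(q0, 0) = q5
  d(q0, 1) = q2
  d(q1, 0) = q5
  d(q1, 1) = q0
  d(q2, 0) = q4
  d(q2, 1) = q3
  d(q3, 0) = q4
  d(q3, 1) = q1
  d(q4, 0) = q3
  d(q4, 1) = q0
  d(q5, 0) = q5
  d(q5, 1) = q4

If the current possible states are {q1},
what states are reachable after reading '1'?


Apply transition on '1' from each current state:
  d(q1, 1) = q0

{q0}


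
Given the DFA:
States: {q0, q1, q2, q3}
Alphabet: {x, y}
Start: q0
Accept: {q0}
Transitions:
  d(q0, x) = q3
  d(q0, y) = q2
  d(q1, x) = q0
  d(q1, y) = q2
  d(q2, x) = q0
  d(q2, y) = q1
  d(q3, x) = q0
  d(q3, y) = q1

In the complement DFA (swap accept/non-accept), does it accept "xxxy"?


Trace: q0 -> q3 -> q0 -> q3 -> q1
Final: q1
Original accept: {q0}
Complement: q1 is not in original accept

Yes, complement accepts (original rejects)


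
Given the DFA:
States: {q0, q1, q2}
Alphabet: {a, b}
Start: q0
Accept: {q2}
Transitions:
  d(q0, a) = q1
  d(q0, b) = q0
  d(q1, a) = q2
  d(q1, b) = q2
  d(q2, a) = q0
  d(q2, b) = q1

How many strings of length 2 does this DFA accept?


Enumerating all length-2 strings:
  "aa" -> q2 [accept]
  "ab" -> q2 [accept]
  "ba" -> q1 [reject]
  "bb" -> q0 [reject]

2 out of 4


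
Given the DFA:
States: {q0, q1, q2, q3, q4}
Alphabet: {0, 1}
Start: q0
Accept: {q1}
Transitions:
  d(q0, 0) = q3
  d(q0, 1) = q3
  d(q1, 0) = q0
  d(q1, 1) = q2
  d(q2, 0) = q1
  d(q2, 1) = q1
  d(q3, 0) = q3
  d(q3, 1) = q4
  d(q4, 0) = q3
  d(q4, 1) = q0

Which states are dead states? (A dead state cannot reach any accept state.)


Forward reachability from each state:
  q0 -> reaches {q0, q3, q4}, no accept state (dead)
  q1 -> reaches accept state q1 (live)
  q2 -> reaches accept state q1 (live)
  q3 -> reaches {q0, q3, q4}, no accept state (dead)
  q4 -> reaches {q0, q3, q4}, no accept state (dead)

{q0, q3, q4}


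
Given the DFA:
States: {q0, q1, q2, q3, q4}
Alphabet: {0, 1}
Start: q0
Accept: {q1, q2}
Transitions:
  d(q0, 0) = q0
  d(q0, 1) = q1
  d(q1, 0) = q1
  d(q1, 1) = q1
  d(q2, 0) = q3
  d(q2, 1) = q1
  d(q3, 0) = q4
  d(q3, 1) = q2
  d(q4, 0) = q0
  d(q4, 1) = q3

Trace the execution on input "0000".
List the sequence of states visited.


Input: 0000
d(q0, 0) = q0
d(q0, 0) = q0
d(q0, 0) = q0
d(q0, 0) = q0


q0 -> q0 -> q0 -> q0 -> q0


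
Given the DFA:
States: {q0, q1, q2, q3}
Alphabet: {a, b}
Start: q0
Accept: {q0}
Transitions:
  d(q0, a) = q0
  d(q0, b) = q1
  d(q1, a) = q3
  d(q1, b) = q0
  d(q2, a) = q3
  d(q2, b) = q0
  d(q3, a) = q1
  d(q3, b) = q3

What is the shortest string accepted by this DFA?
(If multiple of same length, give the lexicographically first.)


BFS by string length (lex-first path to each state shown):
  len 0: q0<-""
Found accept state at length 0.

"" (empty string)


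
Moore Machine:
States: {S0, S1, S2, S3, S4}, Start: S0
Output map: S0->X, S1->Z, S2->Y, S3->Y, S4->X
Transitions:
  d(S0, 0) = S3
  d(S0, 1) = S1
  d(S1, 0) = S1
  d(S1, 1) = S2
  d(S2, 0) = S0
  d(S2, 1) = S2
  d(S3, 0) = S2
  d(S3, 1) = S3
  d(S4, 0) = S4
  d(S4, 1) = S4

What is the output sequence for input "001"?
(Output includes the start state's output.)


Start: S0 (output X)
  --0--> S3 (output Y)
  --0--> S2 (output Y)
  --1--> S2 (output Y)

"XYYY"


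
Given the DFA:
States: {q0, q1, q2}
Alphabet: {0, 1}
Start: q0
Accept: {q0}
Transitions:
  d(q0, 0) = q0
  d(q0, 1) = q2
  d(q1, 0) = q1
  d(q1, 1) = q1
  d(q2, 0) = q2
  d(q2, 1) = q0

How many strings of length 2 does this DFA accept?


Enumerating all length-2 strings:
  "00" -> q0 [accept]
  "01" -> q2 [reject]
  "10" -> q2 [reject]
  "11" -> q0 [accept]

2 out of 4


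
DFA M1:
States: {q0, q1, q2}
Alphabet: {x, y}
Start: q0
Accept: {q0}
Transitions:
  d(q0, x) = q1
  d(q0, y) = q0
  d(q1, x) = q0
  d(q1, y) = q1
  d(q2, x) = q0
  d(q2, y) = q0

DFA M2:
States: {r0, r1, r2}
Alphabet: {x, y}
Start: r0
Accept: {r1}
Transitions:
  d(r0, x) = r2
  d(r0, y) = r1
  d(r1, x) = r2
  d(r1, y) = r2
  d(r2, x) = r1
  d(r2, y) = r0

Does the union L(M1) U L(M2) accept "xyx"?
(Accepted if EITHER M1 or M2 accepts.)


M1: final=q0 accepted=True
M2: final=r2 accepted=False

Yes, union accepts


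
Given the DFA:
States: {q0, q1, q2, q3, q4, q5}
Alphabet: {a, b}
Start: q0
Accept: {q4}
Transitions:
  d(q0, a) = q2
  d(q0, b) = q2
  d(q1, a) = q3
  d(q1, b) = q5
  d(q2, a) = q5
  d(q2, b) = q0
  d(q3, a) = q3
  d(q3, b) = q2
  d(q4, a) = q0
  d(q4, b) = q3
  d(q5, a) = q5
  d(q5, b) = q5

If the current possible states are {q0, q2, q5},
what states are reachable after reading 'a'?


Apply transition on 'a' from each current state:
  d(q0, a) = q2
  d(q2, a) = q5
  d(q5, a) = q5

{q2, q5}


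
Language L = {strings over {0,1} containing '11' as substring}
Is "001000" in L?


'11' does not occur

No, "001000" is not in L


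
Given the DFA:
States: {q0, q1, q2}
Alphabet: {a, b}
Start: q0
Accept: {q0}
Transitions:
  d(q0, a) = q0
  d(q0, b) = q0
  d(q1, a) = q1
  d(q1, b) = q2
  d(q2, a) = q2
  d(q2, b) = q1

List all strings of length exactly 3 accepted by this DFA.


All strings of length 3: 8 total
Accepted: 8

"aaa", "aab", "aba", "abb", "baa", "bab", "bba", "bbb"


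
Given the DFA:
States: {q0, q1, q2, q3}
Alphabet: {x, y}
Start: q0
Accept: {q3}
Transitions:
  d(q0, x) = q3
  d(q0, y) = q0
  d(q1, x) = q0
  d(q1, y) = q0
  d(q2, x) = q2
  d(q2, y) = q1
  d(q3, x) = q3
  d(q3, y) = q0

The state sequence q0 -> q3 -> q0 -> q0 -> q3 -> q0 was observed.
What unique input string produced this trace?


Trace back each transition to find the symbol:
  q0 --[x]--> q3
  q3 --[y]--> q0
  q0 --[y]--> q0
  q0 --[x]--> q3
  q3 --[y]--> q0

"xyyxy"


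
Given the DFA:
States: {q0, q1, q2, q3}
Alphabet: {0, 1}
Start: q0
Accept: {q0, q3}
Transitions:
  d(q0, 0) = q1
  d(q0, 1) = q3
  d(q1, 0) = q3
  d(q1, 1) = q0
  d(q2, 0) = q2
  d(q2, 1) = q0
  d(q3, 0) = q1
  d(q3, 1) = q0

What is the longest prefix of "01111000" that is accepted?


Run the DFA, marking each prefix where the state is accepting:
  "" -> q0 [accept]
  "0" -> q1 [reject]
  "01" -> q0 [accept]
  "011" -> q3 [accept]
  "0111" -> q0 [accept]
  "01111" -> q3 [accept]
  "011110" -> q1 [reject]
  "0111100" -> q3 [accept]
  "01111000" -> q1 [reject]

"0111100"


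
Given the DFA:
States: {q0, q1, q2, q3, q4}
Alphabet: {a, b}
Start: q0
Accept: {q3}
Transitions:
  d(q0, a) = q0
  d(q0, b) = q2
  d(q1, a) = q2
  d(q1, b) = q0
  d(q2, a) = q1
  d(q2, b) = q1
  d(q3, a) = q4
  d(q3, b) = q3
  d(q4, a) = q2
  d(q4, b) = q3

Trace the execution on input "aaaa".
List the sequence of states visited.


Input: aaaa
d(q0, a) = q0
d(q0, a) = q0
d(q0, a) = q0
d(q0, a) = q0


q0 -> q0 -> q0 -> q0 -> q0


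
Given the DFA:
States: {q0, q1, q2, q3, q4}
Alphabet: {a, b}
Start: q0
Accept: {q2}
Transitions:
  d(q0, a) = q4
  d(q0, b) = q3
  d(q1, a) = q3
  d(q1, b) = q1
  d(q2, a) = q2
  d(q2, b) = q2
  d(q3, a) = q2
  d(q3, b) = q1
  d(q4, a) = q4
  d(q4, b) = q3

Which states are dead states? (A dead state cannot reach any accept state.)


Forward reachability from each state:
  q0 -> reaches accept state q2 (live)
  q1 -> reaches accept state q2 (live)
  q2 -> reaches accept state q2 (live)
  q3 -> reaches accept state q2 (live)
  q4 -> reaches accept state q2 (live)

None (all states can reach an accept state)


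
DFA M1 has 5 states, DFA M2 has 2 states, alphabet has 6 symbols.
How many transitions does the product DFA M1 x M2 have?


Product DFA has 5 * 2 = 10 states.
Each has 6 transitions: 10 * 6 = 60

60


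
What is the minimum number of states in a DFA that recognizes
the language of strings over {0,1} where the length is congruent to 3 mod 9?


States track (length) mod 9.
Need 9 states: one per remainder 0..8; accept = remainder 3.

9


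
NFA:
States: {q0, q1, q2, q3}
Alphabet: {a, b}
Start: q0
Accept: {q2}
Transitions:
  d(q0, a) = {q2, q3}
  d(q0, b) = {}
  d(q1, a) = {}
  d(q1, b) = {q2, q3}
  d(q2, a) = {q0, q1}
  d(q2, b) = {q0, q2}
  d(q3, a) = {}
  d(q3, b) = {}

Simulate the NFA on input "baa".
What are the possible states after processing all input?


Start: {q0}
  --b--> {}
  --a--> {}
  --a--> {}

{} (empty set, no valid transitions)


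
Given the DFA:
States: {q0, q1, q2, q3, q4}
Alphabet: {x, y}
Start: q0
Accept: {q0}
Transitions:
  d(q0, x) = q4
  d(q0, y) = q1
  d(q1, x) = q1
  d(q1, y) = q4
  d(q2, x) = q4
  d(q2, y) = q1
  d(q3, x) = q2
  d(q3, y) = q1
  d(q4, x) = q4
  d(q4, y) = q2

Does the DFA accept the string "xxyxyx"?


Trace: q0 -> q4 -> q4 -> q2 -> q4 -> q2 -> q4
Final state: q4
Accept states: {q0}

No, rejected (final state q4 is not an accept state)


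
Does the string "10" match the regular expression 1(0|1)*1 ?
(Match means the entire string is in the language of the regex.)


|string| = 2; first = '1'; last = '0'

No, "10" does not match 1(0|1)*1


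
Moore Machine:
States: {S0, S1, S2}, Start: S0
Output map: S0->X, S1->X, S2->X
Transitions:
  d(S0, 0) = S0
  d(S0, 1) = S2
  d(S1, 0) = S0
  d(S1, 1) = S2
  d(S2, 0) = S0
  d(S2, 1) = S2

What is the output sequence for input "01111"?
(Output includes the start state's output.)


Start: S0 (output X)
  --0--> S0 (output X)
  --1--> S2 (output X)
  --1--> S2 (output X)
  --1--> S2 (output X)
  --1--> S2 (output X)

"XXXXXX"


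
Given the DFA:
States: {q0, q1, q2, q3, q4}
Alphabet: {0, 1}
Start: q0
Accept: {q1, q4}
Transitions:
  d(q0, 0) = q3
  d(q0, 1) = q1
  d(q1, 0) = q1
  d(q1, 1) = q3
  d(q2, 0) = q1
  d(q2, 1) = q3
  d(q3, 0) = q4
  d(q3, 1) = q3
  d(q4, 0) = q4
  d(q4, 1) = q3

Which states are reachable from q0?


BFS from q0:
  layer 0: {q0}
  layer 1: {q1, q3}
  layer 2: {q4}

{q0, q1, q3, q4}


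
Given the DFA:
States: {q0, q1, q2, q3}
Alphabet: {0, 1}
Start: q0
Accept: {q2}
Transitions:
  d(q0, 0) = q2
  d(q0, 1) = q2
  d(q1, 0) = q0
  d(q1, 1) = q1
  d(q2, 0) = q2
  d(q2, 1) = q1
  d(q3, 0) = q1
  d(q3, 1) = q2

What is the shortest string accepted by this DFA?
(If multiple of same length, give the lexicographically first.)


BFS by string length (lex-first path to each state shown):
  len 0: q0<-""
  len 1: q2<-"0"
Found accept state at length 1.

"0"


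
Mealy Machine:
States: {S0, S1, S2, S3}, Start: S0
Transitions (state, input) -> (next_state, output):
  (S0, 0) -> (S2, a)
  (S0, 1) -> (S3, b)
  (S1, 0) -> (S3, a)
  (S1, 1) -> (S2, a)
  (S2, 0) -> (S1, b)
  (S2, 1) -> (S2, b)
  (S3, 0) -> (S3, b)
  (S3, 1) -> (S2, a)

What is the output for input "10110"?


Step-by-step:
  (S0, 1) -> (S3, b)
  (S3, 0) -> (S3, b)
  (S3, 1) -> (S2, a)
  (S2, 1) -> (S2, b)
  (S2, 0) -> (S1, b)

"bbabb"


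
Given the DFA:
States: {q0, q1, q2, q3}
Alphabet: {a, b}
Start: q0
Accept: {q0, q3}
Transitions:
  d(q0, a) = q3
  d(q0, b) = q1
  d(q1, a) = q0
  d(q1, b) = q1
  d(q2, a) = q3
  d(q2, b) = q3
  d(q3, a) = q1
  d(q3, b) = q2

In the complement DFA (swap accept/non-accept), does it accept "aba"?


Trace: q0 -> q3 -> q2 -> q3
Final: q3
Original accept: {q0, q3}
Complement: q3 is in original accept

No, complement rejects (original accepts)


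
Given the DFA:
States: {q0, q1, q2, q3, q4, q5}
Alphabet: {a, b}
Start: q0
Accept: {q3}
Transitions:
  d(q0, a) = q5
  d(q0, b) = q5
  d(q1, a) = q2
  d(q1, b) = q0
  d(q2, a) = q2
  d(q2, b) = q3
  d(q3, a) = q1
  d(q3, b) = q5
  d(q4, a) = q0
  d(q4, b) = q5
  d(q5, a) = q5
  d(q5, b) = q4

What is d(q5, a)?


Looking up transition d(q5, a)

q5


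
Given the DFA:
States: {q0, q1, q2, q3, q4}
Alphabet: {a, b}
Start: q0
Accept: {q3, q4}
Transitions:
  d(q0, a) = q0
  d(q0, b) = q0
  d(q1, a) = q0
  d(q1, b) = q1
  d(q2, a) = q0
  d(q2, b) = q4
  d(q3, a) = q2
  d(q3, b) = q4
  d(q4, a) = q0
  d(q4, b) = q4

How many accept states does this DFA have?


Accept states listed: {q3, q4}
Counting: q3(1) q4(2)

2


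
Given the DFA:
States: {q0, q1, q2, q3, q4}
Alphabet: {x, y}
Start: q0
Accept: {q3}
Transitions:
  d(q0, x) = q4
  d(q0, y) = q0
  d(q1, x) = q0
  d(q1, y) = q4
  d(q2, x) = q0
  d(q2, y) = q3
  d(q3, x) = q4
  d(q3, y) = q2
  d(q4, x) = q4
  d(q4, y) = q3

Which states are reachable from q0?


BFS from q0:
  layer 0: {q0}
  layer 1: {q4}
  layer 2: {q3}
  layer 3: {q2}

{q0, q2, q3, q4}


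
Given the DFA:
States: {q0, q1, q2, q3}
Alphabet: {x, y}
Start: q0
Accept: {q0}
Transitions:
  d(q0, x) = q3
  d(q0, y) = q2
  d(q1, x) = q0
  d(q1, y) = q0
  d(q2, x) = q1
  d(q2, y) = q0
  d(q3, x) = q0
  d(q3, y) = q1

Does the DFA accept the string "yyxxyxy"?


Trace: q0 -> q2 -> q0 -> q3 -> q0 -> q2 -> q1 -> q0
Final state: q0
Accept states: {q0}

Yes, accepted (final state q0 is an accept state)


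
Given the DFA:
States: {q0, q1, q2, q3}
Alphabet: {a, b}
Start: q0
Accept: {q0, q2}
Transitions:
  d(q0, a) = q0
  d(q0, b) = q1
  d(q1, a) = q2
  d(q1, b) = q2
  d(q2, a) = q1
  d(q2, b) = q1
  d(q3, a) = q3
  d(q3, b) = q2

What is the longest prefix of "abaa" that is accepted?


Run the DFA, marking each prefix where the state is accepting:
  "" -> q0 [accept]
  "a" -> q0 [accept]
  "ab" -> q1 [reject]
  "aba" -> q2 [accept]
  "abaa" -> q1 [reject]

"aba"


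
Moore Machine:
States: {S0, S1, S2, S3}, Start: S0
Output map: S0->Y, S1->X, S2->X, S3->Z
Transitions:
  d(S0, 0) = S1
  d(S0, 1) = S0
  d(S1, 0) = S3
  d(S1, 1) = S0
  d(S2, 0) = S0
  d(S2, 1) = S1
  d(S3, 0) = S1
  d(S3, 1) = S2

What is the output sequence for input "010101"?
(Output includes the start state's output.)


Start: S0 (output Y)
  --0--> S1 (output X)
  --1--> S0 (output Y)
  --0--> S1 (output X)
  --1--> S0 (output Y)
  --0--> S1 (output X)
  --1--> S0 (output Y)

"YXYXYXY"


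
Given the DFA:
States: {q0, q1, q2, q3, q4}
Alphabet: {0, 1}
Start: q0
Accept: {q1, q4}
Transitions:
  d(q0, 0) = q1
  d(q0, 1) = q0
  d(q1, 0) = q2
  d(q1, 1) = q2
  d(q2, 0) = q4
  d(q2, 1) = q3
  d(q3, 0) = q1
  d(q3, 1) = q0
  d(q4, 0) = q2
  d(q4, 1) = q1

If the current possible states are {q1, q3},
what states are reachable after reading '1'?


Apply transition on '1' from each current state:
  d(q1, 1) = q2
  d(q3, 1) = q0

{q0, q2}


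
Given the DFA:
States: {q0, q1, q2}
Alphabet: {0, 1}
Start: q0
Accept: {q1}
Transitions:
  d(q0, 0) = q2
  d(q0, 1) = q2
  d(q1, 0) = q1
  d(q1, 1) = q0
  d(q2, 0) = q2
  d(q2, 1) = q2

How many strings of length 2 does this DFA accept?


Enumerating all length-2 strings:
  "00" -> q2 [reject]
  "01" -> q2 [reject]
  "10" -> q2 [reject]
  "11" -> q2 [reject]

0 out of 4


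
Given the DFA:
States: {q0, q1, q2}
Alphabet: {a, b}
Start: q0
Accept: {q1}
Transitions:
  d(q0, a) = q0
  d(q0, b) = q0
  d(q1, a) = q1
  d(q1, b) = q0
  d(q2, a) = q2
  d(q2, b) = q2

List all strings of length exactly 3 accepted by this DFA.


All strings of length 3: 8 total
Accepted: 0

None
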